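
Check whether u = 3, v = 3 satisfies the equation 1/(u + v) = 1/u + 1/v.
Substituting u = 3, v = 3:

LHS = 1/(3 + 3) = 1/6
RHS = 1/3 + 1/3 = 2/3

LHS ≠ RHS, so the equation does not hold at this point.

Answer: Fails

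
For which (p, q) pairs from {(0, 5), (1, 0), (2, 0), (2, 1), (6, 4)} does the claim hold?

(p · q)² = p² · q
Testing each pair:
(0, 5): LHS = 0, RHS = 0 → holds
(1, 0): LHS = 0, RHS = 0 → holds
(2, 0): LHS = 0, RHS = 0 → holds
(2, 1): LHS = 4, RHS = 4 → holds
(6, 4): LHS = 576, RHS = 144 → fails

4 of 5 pairs satisfy the claim.

Answer: (0, 5), (1, 0), (2, 0), (2, 1)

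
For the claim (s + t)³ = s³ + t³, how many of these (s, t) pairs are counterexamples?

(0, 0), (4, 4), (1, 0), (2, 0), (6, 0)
Testing each pair:
(0, 0): LHS = 0, RHS = 0 → satisfies claim
(4, 4): LHS = 512, RHS = 128 → counterexample
(1, 0): LHS = 1, RHS = 1 → satisfies claim
(2, 0): LHS = 8, RHS = 8 → satisfies claim
(6, 0): LHS = 216, RHS = 216 → satisfies claim

That makes 1 counterexample.

Answer: 1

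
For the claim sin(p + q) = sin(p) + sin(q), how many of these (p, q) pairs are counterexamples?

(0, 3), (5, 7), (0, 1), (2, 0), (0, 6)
Testing each pair:
(0, 3): LHS = sin(3) ≈ 0.1411, RHS = sin(3) ≈ 0.1411 → satisfies claim
(5, 7): LHS = sin(12) ≈ -0.5366, RHS = sin(5) + sin(7) ≈ -0.3019 → counterexample
(0, 1): LHS = sin(1) ≈ 0.8415, RHS = sin(1) ≈ 0.8415 → satisfies claim
(2, 0): LHS = sin(2) ≈ 0.9093, RHS = sin(2) ≈ 0.9093 → satisfies claim
(0, 6): LHS = sin(6) ≈ -0.2794, RHS = sin(6) ≈ -0.2794 → satisfies claim

That makes 1 counterexample.

Answer: 1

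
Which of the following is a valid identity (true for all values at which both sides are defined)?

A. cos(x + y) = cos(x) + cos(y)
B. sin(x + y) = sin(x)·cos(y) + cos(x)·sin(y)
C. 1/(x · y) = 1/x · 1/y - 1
A: fails at (3, 7) — LHS = cos(10) ≈ -0.8391, RHS = cos(3) + cos(7) ≈ -0.2361.
B: holds — e.g. at (1, 5), both sides equal sin(6) ≈ -0.2794.
C: fails at (3, 3) — LHS = 1/9, RHS = -8/9.

Answer: B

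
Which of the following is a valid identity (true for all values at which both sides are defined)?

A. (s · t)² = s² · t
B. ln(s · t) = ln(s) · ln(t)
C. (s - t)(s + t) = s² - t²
C

A: fails at (3, 3) — LHS = 81, RHS = 27.
B: fails at (4, 4) — LHS = ln(16) ≈ 2.773, RHS = ln(4)² ≈ 1.922.
C: holds — e.g. at (3, 4), both sides equal -7.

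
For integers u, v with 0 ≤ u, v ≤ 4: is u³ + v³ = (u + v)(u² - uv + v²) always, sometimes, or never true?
The identity holds for every pair in the range. For instance at (u, v) = (0, 1): both sides equal 1.

Answer: Always true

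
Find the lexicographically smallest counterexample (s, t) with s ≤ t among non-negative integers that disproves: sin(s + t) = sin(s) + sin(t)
(s, t) = (1, 1)

At (0, 0): both sides equal 0, so it holds there.
At (0, 7): both sides equal sin(7) ≈ 0.657, so it holds there.

Substituting (1, 1) into the claim:
LHS = sin(1 + 1) = sin(2) ≈ 0.9093
RHS = sin(1) + sin(1) = 2·sin(1) ≈ 1.683

Since LHS ≠ RHS, this pair disproves the claim, and no lexicographically smaller pair (s ≤ t, non-negative integers) does.

For instance (2, 7) is also a counterexample (LHS = sin(9) ≈ 0.4121, RHS = sin(7) + sin(2) ≈ 1.566), but it's lexicographically larger.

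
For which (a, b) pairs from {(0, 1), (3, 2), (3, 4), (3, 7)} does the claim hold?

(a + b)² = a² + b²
Testing each pair:
(0, 1): LHS = 1, RHS = 1 → holds
(3, 2): LHS = 25, RHS = 13 → fails
(3, 4): LHS = 49, RHS = 25 → fails
(3, 7): LHS = 100, RHS = 58 → fails

1 of 4 pairs satisfies the claim.

Answer: (0, 1)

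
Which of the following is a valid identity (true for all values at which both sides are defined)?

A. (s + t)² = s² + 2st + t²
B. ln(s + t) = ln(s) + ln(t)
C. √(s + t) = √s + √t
A

A: holds — e.g. at (3, 5), both sides equal 64.
B: fails at (4, 6) — LHS = ln(10) ≈ 2.303, RHS = ln(4) + ln(6) ≈ 3.178.
C: fails at (4, 6) — LHS = √(10) ≈ 3.162, RHS = 2 + √(6) ≈ 4.449.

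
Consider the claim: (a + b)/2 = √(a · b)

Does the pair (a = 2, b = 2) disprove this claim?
No

Substituting a = 2, b = 2:
LHS = (2 + 2)/2 = 2
RHS = √(2 · 2) = 2

The sides agree, so this pair does not disprove the claim.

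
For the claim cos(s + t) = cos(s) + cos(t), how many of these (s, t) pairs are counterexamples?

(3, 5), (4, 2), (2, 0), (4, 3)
Testing each pair:
(3, 5): LHS = cos(8) ≈ -0.1455, RHS = cos(3) + cos(5) ≈ -0.7063 → counterexample
(4, 2): LHS = cos(6) ≈ 0.9602, RHS = cos(4) + cos(2) ≈ -1.07 → counterexample
(2, 0): LHS = cos(2) ≈ -0.4161, RHS = cos(2) + 1 ≈ 0.5839 → counterexample
(4, 3): LHS = cos(7) ≈ 0.7539, RHS = cos(3) + cos(4) ≈ -1.644 → counterexample

That makes 4 counterexamples.

Answer: 4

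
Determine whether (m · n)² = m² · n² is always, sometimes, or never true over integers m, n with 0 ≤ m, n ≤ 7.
Always true

The identity holds for every pair in the range. For instance at (m, n) = (2, 1): both sides equal 4.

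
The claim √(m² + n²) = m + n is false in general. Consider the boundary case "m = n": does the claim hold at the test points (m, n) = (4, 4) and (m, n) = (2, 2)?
No, fails at both test points

At (4, 4): LHS = 4·√(2) ≈ 5.657 ≠ RHS = 8
At (2, 2): LHS = 2·√(2) ≈ 2.828 ≠ RHS = 4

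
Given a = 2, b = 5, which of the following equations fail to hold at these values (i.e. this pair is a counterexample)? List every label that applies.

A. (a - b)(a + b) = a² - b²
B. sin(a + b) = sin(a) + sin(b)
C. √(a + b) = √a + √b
Evaluating each claim at the given values:
A. LHS = -21, RHS = -21 → holds here (LHS = RHS)
B. LHS = sin(7) ≈ 0.657, RHS = sin(5) + sin(2) ≈ -0.04963 → fails here (LHS ≠ RHS)
C. LHS = √(7) ≈ 2.646, RHS = √(2) + √(5) ≈ 3.65 → fails here (LHS ≠ RHS)

Answer: B, C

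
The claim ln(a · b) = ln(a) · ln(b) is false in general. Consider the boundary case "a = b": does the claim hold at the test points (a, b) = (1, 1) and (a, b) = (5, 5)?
At (1, 1): LHS = 0, RHS = 0 → equal
At (5, 5): LHS = ln(25) ≈ 3.219 ≠ RHS = ln(5)² ≈ 2.59

Answer: Only at (1, 1)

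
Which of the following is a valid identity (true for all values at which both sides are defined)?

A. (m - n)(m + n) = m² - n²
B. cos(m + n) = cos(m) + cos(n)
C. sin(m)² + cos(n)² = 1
A: holds — e.g. at (2, 2), both sides equal 0.
B: fails at (6, 7) — LHS = cos(13) ≈ 0.9074, RHS = cos(7) + cos(6) ≈ 1.714.
C: fails at (1, 5) — LHS = cos(5)² + sin(1)² ≈ 0.7885, RHS = 1.

Answer: A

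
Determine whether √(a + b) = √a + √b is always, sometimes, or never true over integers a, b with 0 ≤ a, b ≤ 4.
Sometimes true

It holds at (a, b) = (0, 3) (both sides equal √(3) ≈ 1.732), but fails at (a, b) = (2, 4) (LHS = √(6) ≈ 2.449, RHS = √(2) + 2 ≈ 3.414).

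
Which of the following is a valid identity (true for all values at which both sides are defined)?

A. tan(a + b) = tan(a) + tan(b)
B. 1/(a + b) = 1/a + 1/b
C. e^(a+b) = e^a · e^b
C

A: fails at (1, 4) — LHS = tan(5) ≈ -3.381, RHS = tan(4) + tan(1) ≈ 2.715.
B: fails at (2, 7) — LHS = 1/9, RHS = 9/14.
C: holds — e.g. at (2, 2), both sides equal e^4 ≈ 54.6.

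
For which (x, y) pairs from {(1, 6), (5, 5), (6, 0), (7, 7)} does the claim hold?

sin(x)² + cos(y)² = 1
Testing each pair:
(1, 6): LHS = sin(1)² + cos(6)² ≈ 1.63, RHS = 1 → fails
(5, 5): LHS = cos(5)² + sin(5)² = 1, RHS = 1 → holds
(6, 0): LHS = sin(6)² + 1 ≈ 1.078, RHS = 1 → fails
(7, 7): LHS = sin(7)² + cos(7)² = 1, RHS = 1 → holds

2 of 4 pairs satisfy the claim.

Answer: (5, 5), (7, 7)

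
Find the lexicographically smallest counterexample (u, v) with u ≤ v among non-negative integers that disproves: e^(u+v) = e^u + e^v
Substituting (0, 0) into the claim:
LHS = e^(0+0) = 1
RHS = e^0 + e^0 = 2

Since LHS ≠ RHS, this pair disproves the claim, and no lexicographically smaller pair (u ≤ v, non-negative integers) does.

For instance (1, 2) is also a counterexample (LHS = e^3 ≈ 20.09, RHS = e + e^2 ≈ 10.11), but it's lexicographically larger.

Answer: (u, v) = (0, 0)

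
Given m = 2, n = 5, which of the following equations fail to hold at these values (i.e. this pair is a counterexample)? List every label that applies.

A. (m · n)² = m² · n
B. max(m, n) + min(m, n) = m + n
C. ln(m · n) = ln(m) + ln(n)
Evaluating each claim at the given values:
A. LHS = 100, RHS = 20 → fails here (LHS ≠ RHS)
B. LHS = 7, RHS = 7 → holds here (LHS = RHS)
C. LHS = ln(10) ≈ 2.303, RHS = ln(2) + ln(5) ≈ 2.303 → holds here (LHS = RHS)

Answer: A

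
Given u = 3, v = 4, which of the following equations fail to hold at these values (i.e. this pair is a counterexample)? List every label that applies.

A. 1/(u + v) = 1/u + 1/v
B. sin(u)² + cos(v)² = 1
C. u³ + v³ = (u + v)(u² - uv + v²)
A, B

Evaluating each claim at the given values:
A. LHS = 1/7, RHS = 7/12 → fails here (LHS ≠ RHS)
B. LHS = sin(3)² + cos(4)² ≈ 0.4472, RHS = 1 → fails here (LHS ≠ RHS)
C. LHS = 91, RHS = 91 → holds here (LHS = RHS)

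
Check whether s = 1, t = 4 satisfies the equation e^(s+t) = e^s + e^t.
Substituting s = 1, t = 4:

LHS = e^(1+4) = e^5 ≈ 148.4
RHS = e^1 + e^4 = e + e^4 ≈ 57.32

LHS ≠ RHS, so the equation does not hold at this point.

Answer: Fails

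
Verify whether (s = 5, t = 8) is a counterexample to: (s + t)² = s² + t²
Substituting s = 5, t = 8:
LHS = (5 + 8)² = 169
RHS = 5² + 8² = 89

Since LHS ≠ RHS, this pair disproves the claim.

Answer: Yes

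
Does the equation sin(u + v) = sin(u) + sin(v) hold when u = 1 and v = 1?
Substituting u = 1, v = 1:

LHS = sin(1 + 1) = sin(2) ≈ 0.9093
RHS = sin(1) + sin(1) = 2·sin(1) ≈ 1.683

LHS ≠ RHS, so the equation does not hold at this point.

Answer: Fails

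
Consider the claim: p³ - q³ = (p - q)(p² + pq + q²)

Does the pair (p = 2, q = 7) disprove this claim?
Substituting p = 2, q = 7:
LHS = 2³ - 7³ = -335
RHS = (2 - 7)(2² + 2·7 + 7²) = -335

The sides agree, so this pair does not disprove the claim.

Answer: No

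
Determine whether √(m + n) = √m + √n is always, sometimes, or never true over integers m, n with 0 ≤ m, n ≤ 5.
Sometimes true

It holds at (m, n) = (0, 4) (both sides equal 2), but fails at (m, n) = (2, 1) (LHS = √(3) ≈ 1.732, RHS = 1 + √(2) ≈ 2.414).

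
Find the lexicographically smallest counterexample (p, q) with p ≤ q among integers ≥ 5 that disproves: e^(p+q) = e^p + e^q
Substituting (5, 5) into the claim:
LHS = e^(5+5) = e^10 ≈ 22026.5
RHS = e^5 + e^5 = 2·e^5 ≈ 296.8

Since LHS ≠ RHS, this pair disproves the claim, and no lexicographically smaller pair (p ≤ q, integers ≥ 5) does.

For instance (8, 11) is also a counterexample (LHS = e^19 ≈ 178482301.0, RHS = e^8 + e^11 ≈ 62855.1), but it's lexicographically larger.

Answer: (p, q) = (5, 5)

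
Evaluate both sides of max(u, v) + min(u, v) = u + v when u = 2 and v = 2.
LHS = max(2, 2) + min(2, 2) = 4
RHS = 2 + 2 = 4

LHS = RHS: the two sides agree.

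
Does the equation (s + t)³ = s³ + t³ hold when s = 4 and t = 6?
Substituting s = 4, t = 6:

LHS = (4 + 6)³ = 1000
RHS = 4³ + 6³ = 280

LHS ≠ RHS, so the equation does not hold at this point.

Answer: Fails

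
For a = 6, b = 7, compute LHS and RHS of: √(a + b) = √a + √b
LHS = √(6 + 7) = √(13) ≈ 3.606
RHS = √6 + √7 = √(6) + √(7) ≈ 5.095

LHS ≠ RHS (they differ by about 1.49), so the equation does not hold here.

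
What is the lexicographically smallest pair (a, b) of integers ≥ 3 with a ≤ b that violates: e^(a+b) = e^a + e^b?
(a, b) = (3, 3)

Substituting (3, 3) into the claim:
LHS = e^(3+3) = e^6 ≈ 403.4
RHS = e^3 + e^3 = 2·e^3 ≈ 40.17

Since LHS ≠ RHS, this pair disproves the claim, and no lexicographically smaller pair (a ≤ b, integers ≥ 3) does.

For instance (4, 8) is also a counterexample (LHS = e^12 ≈ 162754.8, RHS = e^4 + e^8 ≈ 3036), but it's lexicographically larger.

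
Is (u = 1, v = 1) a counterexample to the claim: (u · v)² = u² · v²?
No

Substituting u = 1, v = 1:
LHS = (1 · 1)² = 1
RHS = 1² · 1² = 1

The sides agree, so this pair does not disprove the claim.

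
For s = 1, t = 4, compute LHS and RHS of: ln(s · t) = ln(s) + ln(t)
LHS = ln(1 · 4) = ln(4) ≈ 1.386
RHS = ln(1) + ln(4) = ln(4) ≈ 1.386

LHS = RHS: the two sides agree.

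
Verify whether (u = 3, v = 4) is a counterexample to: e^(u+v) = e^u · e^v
Substituting u = 3, v = 4:
LHS = e^(3+4) = e^7 ≈ 1097
RHS = e^3 · e^4 = e^7 ≈ 1097

The sides agree, so this pair does not disprove the claim.

Answer: No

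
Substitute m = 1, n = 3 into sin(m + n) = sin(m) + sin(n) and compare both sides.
LHS = sin(1 + 3) = sin(4) ≈ -0.7568
RHS = sin(1) + sin(3) ≈ 0.9826

LHS ≠ RHS (they differ by about 1.739), so the equation does not hold here.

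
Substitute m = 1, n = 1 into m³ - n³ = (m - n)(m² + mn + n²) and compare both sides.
LHS = 1³ - 1³ = 0
RHS = (1 - 1)(1² + 1·1 + 1²) = 0

LHS = RHS: the two sides agree.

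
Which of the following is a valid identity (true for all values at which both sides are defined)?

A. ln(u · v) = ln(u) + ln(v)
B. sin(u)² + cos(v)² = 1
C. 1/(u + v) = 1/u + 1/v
A

A: holds — e.g. at (1, 4), both sides equal ln(4) ≈ 1.386.
B: fails at (1, 5) — LHS = cos(5)² + sin(1)² ≈ 0.7885, RHS = 1.
C: fails at (2, 5) — LHS = 1/7, RHS = 7/10.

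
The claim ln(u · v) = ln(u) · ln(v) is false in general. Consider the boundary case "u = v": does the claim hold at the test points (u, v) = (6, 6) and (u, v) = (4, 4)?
No, fails at both test points

At (6, 6): LHS = ln(36) ≈ 3.584 ≠ RHS = ln(6)² ≈ 3.21
At (4, 4): LHS = ln(16) ≈ 2.773 ≠ RHS = ln(4)² ≈ 1.922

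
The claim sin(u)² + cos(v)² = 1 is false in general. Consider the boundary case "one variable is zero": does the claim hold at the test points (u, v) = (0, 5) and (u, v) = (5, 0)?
No, fails at both test points

At (0, 5): LHS = cos(5)² ≈ 0.08046 ≠ RHS = 1
At (5, 0): LHS = sin(5)² + 1 ≈ 1.92 ≠ RHS = 1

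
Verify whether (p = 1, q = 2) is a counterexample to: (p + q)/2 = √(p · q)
Substituting p = 1, q = 2:
LHS = (1 + 2)/2 = 3/2
RHS = √(1 · 2) = √(2) ≈ 1.414

Since LHS ≠ RHS, this pair disproves the claim.

Answer: Yes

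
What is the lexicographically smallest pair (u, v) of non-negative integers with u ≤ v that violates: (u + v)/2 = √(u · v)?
(u, v) = (0, 1)

At (0, 0): both sides equal 0, so it holds there.

Substituting (0, 1) into the claim:
LHS = (0 + 1)/2 = 1/2
RHS = √(0 · 1) = 0

Since LHS ≠ RHS, this pair disproves the claim, and no lexicographically smaller pair (u ≤ v, non-negative integers) does.

For instance (2, 6) is also a counterexample (LHS = 4, RHS = 2·√(3) ≈ 3.464), but it's lexicographically larger.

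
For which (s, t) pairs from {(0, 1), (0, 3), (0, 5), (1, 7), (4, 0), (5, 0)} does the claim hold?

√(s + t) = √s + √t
Testing each pair:
(0, 1): LHS = 1, RHS = 1 → holds
(0, 3): LHS = √(3) ≈ 1.732, RHS = √(3) ≈ 1.732 → holds
(0, 5): LHS = √(5) ≈ 2.236, RHS = √(5) ≈ 2.236 → holds
(1, 7): LHS = 2·√(2) ≈ 2.828, RHS = 1 + √(7) ≈ 3.646 → fails
(4, 0): LHS = 2, RHS = 2 → holds
(5, 0): LHS = √(5) ≈ 2.236, RHS = √(5) ≈ 2.236 → holds

5 of 6 pairs satisfy the claim.

Answer: (0, 1), (0, 3), (0, 5), (4, 0), (5, 0)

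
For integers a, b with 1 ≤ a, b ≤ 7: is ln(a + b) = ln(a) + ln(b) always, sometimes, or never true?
Sometimes true

It holds at (a, b) = (2, 2) (both sides equal ln(4) ≈ 1.386), but fails at (a, b) = (7, 6) (LHS = ln(13) ≈ 2.565, RHS = ln(6) + ln(7) ≈ 3.738).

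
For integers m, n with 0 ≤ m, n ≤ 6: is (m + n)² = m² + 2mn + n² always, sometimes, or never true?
Always true

The identity holds for every pair in the range. For instance at (m, n) = (1, 3): both sides equal 16.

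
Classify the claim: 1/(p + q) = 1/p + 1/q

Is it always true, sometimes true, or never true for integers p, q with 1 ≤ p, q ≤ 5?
The claim fails for every pair in the range. For instance at (p, q) = (5, 2): LHS = 1/7, RHS = 7/10.

Answer: Never true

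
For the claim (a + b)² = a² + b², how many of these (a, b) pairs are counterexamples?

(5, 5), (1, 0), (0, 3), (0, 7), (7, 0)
1

Testing each pair:
(5, 5): LHS = 100, RHS = 50 → counterexample
(1, 0): LHS = 1, RHS = 1 → satisfies claim
(0, 3): LHS = 9, RHS = 9 → satisfies claim
(0, 7): LHS = 49, RHS = 49 → satisfies claim
(7, 0): LHS = 49, RHS = 49 → satisfies claim

That makes 1 counterexample.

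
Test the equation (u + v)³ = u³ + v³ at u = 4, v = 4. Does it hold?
Fails

Substituting u = 4, v = 4:

LHS = (4 + 4)³ = 512
RHS = 4³ + 4³ = 128

LHS ≠ RHS, so the equation does not hold at this point.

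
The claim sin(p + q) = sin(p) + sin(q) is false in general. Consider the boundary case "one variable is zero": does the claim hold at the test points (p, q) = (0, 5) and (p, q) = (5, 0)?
At (0, 5): LHS = sin(5) ≈ -0.9589, RHS = sin(5) ≈ -0.9589 → equal
At (5, 0): LHS = sin(5) ≈ -0.9589, RHS = sin(5) ≈ -0.9589 → equal

So the claim does hold at both of these boundary points, even though it is not an identity.

Answer: Yes, holds at both test points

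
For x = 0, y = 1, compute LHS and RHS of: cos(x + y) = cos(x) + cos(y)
LHS = cos(0 + 1) = cos(1) ≈ 0.5403
RHS = cos(0) + cos(1) = cos(1) + 1 ≈ 1.54

LHS ≠ RHS (they differ by about 1), so the equation does not hold here.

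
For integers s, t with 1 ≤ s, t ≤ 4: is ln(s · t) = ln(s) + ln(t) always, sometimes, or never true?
The identity holds for every pair in the range. For instance at (s, t) = (3, 4): both sides equal ln(12) ≈ 2.485.

Answer: Always true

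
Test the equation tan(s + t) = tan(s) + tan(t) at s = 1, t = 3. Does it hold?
Substituting s = 1, t = 3:

LHS = tan(1 + 3) = tan(4) ≈ 1.158
RHS = tan(1) + tan(3) ≈ 1.415

LHS ≠ RHS, so the equation does not hold at this point.

Answer: Fails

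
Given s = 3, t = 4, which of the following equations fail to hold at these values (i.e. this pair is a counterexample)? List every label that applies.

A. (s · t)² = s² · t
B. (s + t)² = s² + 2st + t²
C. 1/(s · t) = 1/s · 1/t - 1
A, C

Evaluating each claim at the given values:
A. LHS = 144, RHS = 36 → fails here (LHS ≠ RHS)
B. LHS = 49, RHS = 49 → holds here (LHS = RHS)
C. LHS = 1/12, RHS = -11/12 → fails here (LHS ≠ RHS)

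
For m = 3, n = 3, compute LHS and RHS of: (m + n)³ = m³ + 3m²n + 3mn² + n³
LHS = (3 + 3)³ = 216
RHS = 3³ + 3·3²·3 + 3·3·3² + 3³ = 216

LHS = RHS: the two sides agree.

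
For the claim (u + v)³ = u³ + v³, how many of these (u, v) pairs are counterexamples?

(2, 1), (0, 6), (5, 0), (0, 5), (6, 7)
2

Testing each pair:
(2, 1): LHS = 27, RHS = 9 → counterexample
(0, 6): LHS = 216, RHS = 216 → satisfies claim
(5, 0): LHS = 125, RHS = 125 → satisfies claim
(0, 5): LHS = 125, RHS = 125 → satisfies claim
(6, 7): LHS = 2197, RHS = 559 → counterexample

That makes 2 counterexamples.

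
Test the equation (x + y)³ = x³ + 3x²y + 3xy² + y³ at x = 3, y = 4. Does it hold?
Holds

Substituting x = 3, y = 4:

LHS = (3 + 4)³ = 343
RHS = 3³ + 3·3²·4 + 3·3·4² + 4³ = 343

LHS = RHS, so the equation holds at this point.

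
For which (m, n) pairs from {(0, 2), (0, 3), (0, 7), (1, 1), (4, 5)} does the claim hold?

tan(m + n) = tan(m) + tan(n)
Testing each pair:
(0, 2): LHS = tan(2) ≈ -2.185, RHS = tan(2) ≈ -2.185 → holds
(0, 3): LHS = tan(3) ≈ -0.1425, RHS = tan(3) ≈ -0.1425 → holds
(0, 7): LHS = tan(7) ≈ 0.8714, RHS = tan(7) ≈ 0.8714 → holds
(1, 1): LHS = tan(2) ≈ -2.185, RHS = 2·tan(1) ≈ 3.115 → fails
(4, 5): LHS = tan(9) ≈ -0.4523, RHS = tan(5) + tan(4) ≈ -2.223 → fails

3 of 5 pairs satisfy the claim.

Answer: (0, 2), (0, 3), (0, 7)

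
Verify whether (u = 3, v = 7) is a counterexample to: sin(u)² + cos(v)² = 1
Yes

Substituting u = 3, v = 7:
LHS = sin(3)² + cos(7)² ≈ 0.5883
RHS = 1

Since LHS ≠ RHS, this pair disproves the claim.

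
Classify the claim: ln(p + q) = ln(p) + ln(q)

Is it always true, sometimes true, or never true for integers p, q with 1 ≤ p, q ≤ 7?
It holds at (p, q) = (2, 2) (both sides equal ln(4) ≈ 1.386), but fails at (p, q) = (2, 3) (LHS = ln(5) ≈ 1.609, RHS = ln(2) + ln(3) ≈ 1.792).

Answer: Sometimes true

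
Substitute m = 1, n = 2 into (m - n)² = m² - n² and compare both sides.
LHS = (1 - 2)² = 1
RHS = 1² - 2² = -3

LHS ≠ RHS, so the equation does not hold here.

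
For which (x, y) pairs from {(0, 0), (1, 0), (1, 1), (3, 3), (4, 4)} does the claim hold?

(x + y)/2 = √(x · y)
(0, 0), (1, 1), (3, 3), (4, 4)

Testing each pair:
(0, 0): LHS = 0, RHS = 0 → holds
(1, 0): LHS = 1/2, RHS = 0 → fails
(1, 1): LHS = 1, RHS = 1 → holds
(3, 3): LHS = 3, RHS = 3 → holds
(4, 4): LHS = 4, RHS = 4 → holds

4 of 5 pairs satisfy the claim.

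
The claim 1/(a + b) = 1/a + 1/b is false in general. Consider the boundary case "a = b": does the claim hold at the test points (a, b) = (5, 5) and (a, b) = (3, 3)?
At (5, 5): LHS = 1/10 ≠ RHS = 2/5
At (3, 3): LHS = 1/6 ≠ RHS = 2/3

Answer: No, fails at both test points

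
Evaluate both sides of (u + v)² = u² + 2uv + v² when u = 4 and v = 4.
LHS = (4 + 4)² = 64
RHS = 4² + 2·4·4 + 4² = 64

LHS = RHS: the two sides agree.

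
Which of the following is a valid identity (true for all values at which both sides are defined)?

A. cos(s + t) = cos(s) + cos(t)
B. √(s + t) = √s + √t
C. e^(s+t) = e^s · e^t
C

A: fails at (1, 5) — LHS = cos(6) ≈ 0.9602, RHS = cos(5) + cos(1) ≈ 0.824.
B: fails at (2, 4) — LHS = √(6) ≈ 2.449, RHS = √(2) + 2 ≈ 3.414.
C: holds — e.g. at (3, 5), both sides equal e^8 ≈ 2981.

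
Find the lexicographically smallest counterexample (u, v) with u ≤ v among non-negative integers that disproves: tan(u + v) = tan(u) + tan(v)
(u, v) = (1, 1)

At (0, 0): both sides equal 0, so it holds there.
At (0, 6): both sides equal tan(6) ≈ -0.291, so it holds there.

Substituting (1, 1) into the claim:
LHS = tan(1 + 1) = tan(2) ≈ -2.185
RHS = tan(1) + tan(1) = 2·tan(1) ≈ 3.115

Since LHS ≠ RHS, this pair disproves the claim, and no lexicographically smaller pair (u ≤ v, non-negative integers) does.

For instance (1, 3) is also a counterexample (LHS = tan(4) ≈ 1.158, RHS = tan(3) + tan(1) ≈ 1.415), but it's lexicographically larger.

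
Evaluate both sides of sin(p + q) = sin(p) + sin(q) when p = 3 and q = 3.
LHS = sin(3 + 3) = sin(6) ≈ -0.2794
RHS = sin(3) + sin(3) = 2·sin(3) ≈ 0.2822

LHS ≠ RHS (they differ by about 0.5617), so the equation does not hold here.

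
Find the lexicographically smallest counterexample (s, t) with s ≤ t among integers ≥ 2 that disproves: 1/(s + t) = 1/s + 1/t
(s, t) = (2, 2)

Substituting (2, 2) into the claim:
LHS = 1/(2 + 2) = 1/4
RHS = 1/2 + 1/2 = 1

Since LHS ≠ RHS, this pair disproves the claim, and no lexicographically smaller pair (s ≤ t, integers ≥ 2) does.

For instance (3, 8) is also a counterexample (LHS = 1/11, RHS = 11/24), but it's lexicographically larger.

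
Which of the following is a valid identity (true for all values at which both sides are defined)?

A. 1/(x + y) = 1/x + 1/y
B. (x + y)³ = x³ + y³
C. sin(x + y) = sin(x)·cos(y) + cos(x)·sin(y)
C

A: fails at (3, 7) — LHS = 1/10, RHS = 10/21.
B: fails at (2, 7) — LHS = 729, RHS = 351.
C: holds — e.g. at (1, 5), both sides equal sin(6) ≈ -0.2794.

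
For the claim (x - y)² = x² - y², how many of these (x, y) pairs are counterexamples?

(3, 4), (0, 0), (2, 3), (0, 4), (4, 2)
Testing each pair:
(3, 4): LHS = 1, RHS = -7 → counterexample
(0, 0): LHS = 0, RHS = 0 → satisfies claim
(2, 3): LHS = 1, RHS = -5 → counterexample
(0, 4): LHS = 16, RHS = -16 → counterexample
(4, 2): LHS = 4, RHS = 12 → counterexample

That makes 4 counterexamples.

Answer: 4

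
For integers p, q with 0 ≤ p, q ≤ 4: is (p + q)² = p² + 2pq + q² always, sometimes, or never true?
Always true

The identity holds for every pair in the range. For instance at (p, q) = (0, 4): both sides equal 16.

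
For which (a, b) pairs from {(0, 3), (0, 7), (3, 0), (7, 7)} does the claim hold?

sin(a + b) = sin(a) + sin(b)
(0, 3), (0, 7), (3, 0)

Testing each pair:
(0, 3): LHS = sin(3) ≈ 0.1411, RHS = sin(3) ≈ 0.1411 → holds
(0, 7): LHS = sin(7) ≈ 0.657, RHS = sin(7) ≈ 0.657 → holds
(3, 0): LHS = sin(3) ≈ 0.1411, RHS = sin(3) ≈ 0.1411 → holds
(7, 7): LHS = sin(14) ≈ 0.9906, RHS = 2·sin(7) ≈ 1.314 → fails

3 of 4 pairs satisfy the claim.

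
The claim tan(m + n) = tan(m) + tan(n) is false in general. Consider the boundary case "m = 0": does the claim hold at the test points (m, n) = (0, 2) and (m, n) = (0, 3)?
At (0, 2): LHS = tan(2) ≈ -2.185, RHS = tan(2) ≈ -2.185 → equal
At (0, 3): LHS = tan(3) ≈ -0.1425, RHS = tan(3) ≈ -0.1425 → equal

So the claim does hold at both of these boundary points, even though it is not an identity.

Answer: Yes, holds at both test points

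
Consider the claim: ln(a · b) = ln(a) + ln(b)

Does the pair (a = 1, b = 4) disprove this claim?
Substituting a = 1, b = 4:
LHS = ln(1 · 4) = ln(4) ≈ 1.386
RHS = ln(1) + ln(4) = ln(4) ≈ 1.386

The sides agree, so this pair does not disprove the claim.

Answer: No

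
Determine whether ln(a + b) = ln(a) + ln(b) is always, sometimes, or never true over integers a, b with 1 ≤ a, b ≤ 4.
Sometimes true

It holds at (a, b) = (2, 2) (both sides equal ln(4) ≈ 1.386), but fails at (a, b) = (4, 4) (LHS = ln(8) ≈ 2.079, RHS = 2·ln(4) ≈ 2.773).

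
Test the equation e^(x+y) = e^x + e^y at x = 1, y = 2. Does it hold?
Substituting x = 1, y = 2:

LHS = e^(1+2) = e^3 ≈ 20.09
RHS = e^1 + e^2 = e + e^2 ≈ 10.11

LHS ≠ RHS, so the equation does not hold at this point.

Answer: Fails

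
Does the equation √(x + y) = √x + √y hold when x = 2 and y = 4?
Fails

Substituting x = 2, y = 4:

LHS = √(2 + 4) = √(6) ≈ 2.449
RHS = √2 + √4 = √(2) + 2 ≈ 3.414

LHS ≠ RHS, so the equation does not hold at this point.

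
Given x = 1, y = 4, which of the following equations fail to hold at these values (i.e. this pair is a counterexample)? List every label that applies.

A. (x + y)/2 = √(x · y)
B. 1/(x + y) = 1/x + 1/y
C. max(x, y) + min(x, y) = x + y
A, B

Evaluating each claim at the given values:
A. LHS = 5/2, RHS = 2 → fails here (LHS ≠ RHS)
B. LHS = 1/5, RHS = 5/4 → fails here (LHS ≠ RHS)
C. LHS = 5, RHS = 5 → holds here (LHS = RHS)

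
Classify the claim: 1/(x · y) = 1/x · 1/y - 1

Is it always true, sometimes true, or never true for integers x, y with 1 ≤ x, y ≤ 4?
Never true

The claim fails for every pair in the range. For instance at (x, y) = (3, 4): LHS = 1/12, RHS = -11/12.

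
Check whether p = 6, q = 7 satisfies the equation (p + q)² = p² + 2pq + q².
Substituting p = 6, q = 7:

LHS = (6 + 7)² = 169
RHS = 6² + 2·6·7 + 7² = 169

LHS = RHS, so the equation holds at this point.

Answer: Holds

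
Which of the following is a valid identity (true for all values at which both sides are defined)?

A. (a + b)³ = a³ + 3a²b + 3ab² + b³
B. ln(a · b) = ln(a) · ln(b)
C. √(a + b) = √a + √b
A: holds — e.g. at (1, 3), both sides equal 64.
B: fails at (3, 4) — LHS = ln(12) ≈ 2.485, RHS = ln(3)·ln(4) ≈ 1.523.
C: fails at (2, 4) — LHS = √(6) ≈ 2.449, RHS = √(2) + 2 ≈ 3.414.

Answer: A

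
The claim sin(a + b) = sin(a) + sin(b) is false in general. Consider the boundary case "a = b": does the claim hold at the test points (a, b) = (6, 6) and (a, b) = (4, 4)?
At (6, 6): LHS = sin(12) ≈ -0.5366 ≠ RHS = 2·sin(6) ≈ -0.5588
At (4, 4): LHS = sin(8) ≈ 0.9894 ≠ RHS = 2·sin(4) ≈ -1.514

Answer: No, fails at both test points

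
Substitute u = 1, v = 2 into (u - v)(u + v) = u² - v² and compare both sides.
LHS = (1 - 2)(1 + 2) = -3
RHS = 1² - 2² = -3

LHS = RHS: the two sides agree.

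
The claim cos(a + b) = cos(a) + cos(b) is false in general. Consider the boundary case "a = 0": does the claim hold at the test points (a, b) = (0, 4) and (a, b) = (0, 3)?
At (0, 4): LHS = cos(4) ≈ -0.6536 ≠ RHS = cos(4) + 1 ≈ 0.3464
At (0, 3): LHS = cos(3) ≈ -0.99 ≠ RHS = cos(3) + 1 ≈ 0.01001

Answer: No, fails at both test points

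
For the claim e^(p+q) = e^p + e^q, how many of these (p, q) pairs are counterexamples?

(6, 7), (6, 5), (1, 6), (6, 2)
4

Testing each pair:
(6, 7): LHS = e^13 ≈ 442413.4, RHS = e^6 + e^7 ≈ 1500 → counterexample
(6, 5): LHS = e^11 ≈ 59874.1, RHS = e^5 + e^6 ≈ 551.8 → counterexample
(1, 6): LHS = e^7 ≈ 1097, RHS = e + e^6 ≈ 406.1 → counterexample
(6, 2): LHS = e^8 ≈ 2981, RHS = e^2 + e^6 ≈ 410.8 → counterexample

That makes 4 counterexamples.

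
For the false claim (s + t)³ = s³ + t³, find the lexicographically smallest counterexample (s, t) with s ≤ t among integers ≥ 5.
(s, t) = (5, 5)

Substituting (5, 5) into the claim:
LHS = (5 + 5)³ = 1000
RHS = 5³ + 5³ = 250

Since LHS ≠ RHS, this pair disproves the claim, and no lexicographically smaller pair (s ≤ t, integers ≥ 5) does.

For instance (11, 11) is also a counterexample (LHS = 10648, RHS = 2662), but it's lexicographically larger.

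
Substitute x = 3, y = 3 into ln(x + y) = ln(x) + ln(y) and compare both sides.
LHS = ln(3 + 3) = ln(6) ≈ 1.792
RHS = ln(3) + ln(3) = 2·ln(3) ≈ 2.197

LHS ≠ RHS (they differ by about 0.4055), so the equation does not hold here.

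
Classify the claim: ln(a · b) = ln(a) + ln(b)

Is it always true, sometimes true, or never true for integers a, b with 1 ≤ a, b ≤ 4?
Always true

The identity holds for every pair in the range. For instance at (a, b) = (1, 3): both sides equal ln(3) ≈ 1.099.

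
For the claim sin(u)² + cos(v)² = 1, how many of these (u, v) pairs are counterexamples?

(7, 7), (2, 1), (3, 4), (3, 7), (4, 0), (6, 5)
5

Testing each pair:
(7, 7): LHS = sin(7)² + cos(7)² = 1, RHS = 1 → satisfies claim
(2, 1): LHS = cos(1)² + sin(2)² ≈ 1.119, RHS = 1 → counterexample
(3, 4): LHS = sin(3)² + cos(4)² ≈ 0.4472, RHS = 1 → counterexample
(3, 7): LHS = sin(3)² + cos(7)² ≈ 0.5883, RHS = 1 → counterexample
(4, 0): LHS = sin(4)² + 1 ≈ 1.573, RHS = 1 → counterexample
(6, 5): LHS = sin(6)² + cos(5)² ≈ 0.1585, RHS = 1 → counterexample

That makes 5 counterexamples.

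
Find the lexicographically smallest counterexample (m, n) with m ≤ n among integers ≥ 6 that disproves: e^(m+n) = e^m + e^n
Substituting (6, 6) into the claim:
LHS = e^(6+6) = e^12 ≈ 162754.8
RHS = e^6 + e^6 = 2·e^6 ≈ 806.9

Since LHS ≠ RHS, this pair disproves the claim, and no lexicographically smaller pair (m ≤ n, integers ≥ 6) does.

For instance (6, 9) is also a counterexample (LHS = e^15 ≈ 3269017.4, RHS = e^6 + e^9 ≈ 8507), but it's lexicographically larger.

Answer: (m, n) = (6, 6)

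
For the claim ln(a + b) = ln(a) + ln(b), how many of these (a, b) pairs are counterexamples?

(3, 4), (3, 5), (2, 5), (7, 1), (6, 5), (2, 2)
5

Testing each pair:
(3, 4): LHS = ln(7) ≈ 1.946, RHS = ln(3) + ln(4) ≈ 2.485 → counterexample
(3, 5): LHS = ln(8) ≈ 2.079, RHS = ln(3) + ln(5) ≈ 2.708 → counterexample
(2, 5): LHS = ln(7) ≈ 1.946, RHS = ln(2) + ln(5) ≈ 2.303 → counterexample
(7, 1): LHS = ln(8) ≈ 2.079, RHS = ln(7) ≈ 1.946 → counterexample
(6, 5): LHS = ln(11) ≈ 2.398, RHS = ln(5) + ln(6) ≈ 3.401 → counterexample
(2, 2): LHS = ln(4) ≈ 1.386, RHS = 2·ln(2) ≈ 1.386 → satisfies claim

That makes 5 counterexamples.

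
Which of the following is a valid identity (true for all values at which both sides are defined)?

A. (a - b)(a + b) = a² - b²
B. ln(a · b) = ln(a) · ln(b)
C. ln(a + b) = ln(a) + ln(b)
A

A: holds — e.g. at (0, 1), both sides equal -1.
B: fails at (4, 6) — LHS = ln(24) ≈ 3.178, RHS = ln(4)·ln(6) ≈ 2.484.
C: fails at (5, 5) — LHS = ln(10) ≈ 2.303, RHS = 2·ln(5) ≈ 3.219.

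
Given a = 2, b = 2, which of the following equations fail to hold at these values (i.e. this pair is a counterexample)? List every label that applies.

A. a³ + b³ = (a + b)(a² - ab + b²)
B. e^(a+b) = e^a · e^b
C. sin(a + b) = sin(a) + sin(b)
Evaluating each claim at the given values:
A. LHS = 16, RHS = 16 → holds here (LHS = RHS)
B. LHS = e^4 ≈ 54.6, RHS = e^4 ≈ 54.6 → holds here (LHS = RHS)
C. LHS = sin(4) ≈ -0.7568, RHS = 2·sin(2) ≈ 1.819 → fails here (LHS ≠ RHS)

Answer: C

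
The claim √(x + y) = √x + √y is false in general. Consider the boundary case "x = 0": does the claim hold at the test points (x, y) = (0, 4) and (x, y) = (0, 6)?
Yes, holds at both test points

At (0, 4): LHS = 2, RHS = 2 → equal
At (0, 6): LHS = √(6) ≈ 2.449, RHS = √(6) ≈ 2.449 → equal

So the claim does hold at both of these boundary points, even though it is not an identity.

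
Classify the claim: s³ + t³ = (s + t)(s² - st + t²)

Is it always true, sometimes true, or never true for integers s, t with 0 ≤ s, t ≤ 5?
The identity holds for every pair in the range. For instance at (s, t) = (0, 0): both sides equal 0.

Answer: Always true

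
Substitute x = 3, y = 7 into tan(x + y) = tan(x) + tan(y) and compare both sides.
LHS = tan(3 + 7) = tan(10) ≈ 0.6484
RHS = tan(3) + tan(7) ≈ 0.7289

LHS ≠ RHS (they differ by about 0.08054), so the equation does not hold here.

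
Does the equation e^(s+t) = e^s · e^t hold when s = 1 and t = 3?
Holds

Substituting s = 1, t = 3:

LHS = e^(1+3) = e^4 ≈ 54.6
RHS = e^1 · e^3 = e^4 ≈ 54.6

LHS = RHS, so the equation holds at this point.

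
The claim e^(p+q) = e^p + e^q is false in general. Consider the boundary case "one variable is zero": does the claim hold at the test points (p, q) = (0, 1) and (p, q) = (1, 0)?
No, fails at both test points

At (0, 1): LHS = e ≈ 2.718 ≠ RHS = 1 + e ≈ 3.718
At (1, 0): LHS = e ≈ 2.718 ≠ RHS = 1 + e ≈ 3.718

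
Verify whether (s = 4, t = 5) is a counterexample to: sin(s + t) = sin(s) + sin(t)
Yes

Substituting s = 4, t = 5:
LHS = sin(4 + 5) = sin(9) ≈ 0.4121
RHS = sin(4) + sin(5) ≈ -1.716

Since LHS ≠ RHS, this pair disproves the claim.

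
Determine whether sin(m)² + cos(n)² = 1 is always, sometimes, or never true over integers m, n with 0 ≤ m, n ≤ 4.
It holds at (m, n) = (4, 4) (both sides equal 1), but fails at (m, n) = (4, 1) (LHS = cos(1)² + sin(4)² ≈ 0.8647, RHS = 1).

Answer: Sometimes true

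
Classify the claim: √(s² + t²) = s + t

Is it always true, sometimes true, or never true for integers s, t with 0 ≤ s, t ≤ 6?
Sometimes true

It holds at (s, t) = (0, 3) (both sides equal 3), but fails at (s, t) = (2, 2) (LHS = 2·√(2) ≈ 2.828, RHS = 4).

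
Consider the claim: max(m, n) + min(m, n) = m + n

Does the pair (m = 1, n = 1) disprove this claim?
Substituting m = 1, n = 1:
LHS = max(1, 1) + min(1, 1) = 2
RHS = 1 + 1 = 2

The sides agree, so this pair does not disprove the claim.

Answer: No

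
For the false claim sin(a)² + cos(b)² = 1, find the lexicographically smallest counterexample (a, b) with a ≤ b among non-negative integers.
Substituting (0, 1) into the claim:
LHS = sin(0)² + cos(1)² = cos(1)² ≈ 0.2919
RHS = 1

Since LHS ≠ RHS, this pair disproves the claim, and no lexicographically smaller pair (a ≤ b, non-negative integers) does.

For instance (1, 3) is also a counterexample (LHS = sin(1)² + cos(3)² ≈ 1.688, RHS = 1), but it's lexicographically larger.

Answer: (a, b) = (0, 1)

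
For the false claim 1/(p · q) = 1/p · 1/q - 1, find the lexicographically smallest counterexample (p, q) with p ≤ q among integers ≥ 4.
Substituting (4, 4) into the claim:
LHS = 1/(4 · 4) = 1/16
RHS = 1/4 · 1/4 - 1 = -15/16

Since LHS ≠ RHS, this pair disproves the claim, and no lexicographically smaller pair (p ≤ q, integers ≥ 4) does.

For instance (6, 10) is also a counterexample (LHS = 1/60, RHS = -59/60), but it's lexicographically larger.

Answer: (p, q) = (4, 4)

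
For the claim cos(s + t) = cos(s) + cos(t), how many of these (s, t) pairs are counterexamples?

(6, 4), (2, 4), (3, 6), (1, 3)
Testing each pair:
(6, 4): LHS = cos(10) ≈ -0.8391, RHS = cos(4) + cos(6) ≈ 0.3065 → counterexample
(2, 4): LHS = cos(6) ≈ 0.9602, RHS = cos(4) + cos(2) ≈ -1.07 → counterexample
(3, 6): LHS = cos(9) ≈ -0.9111, RHS = cos(3) + cos(6) ≈ -0.02982 → counterexample
(1, 3): LHS = cos(4) ≈ -0.6536, RHS = cos(3) + cos(1) ≈ -0.4497 → counterexample

That makes 4 counterexamples.

Answer: 4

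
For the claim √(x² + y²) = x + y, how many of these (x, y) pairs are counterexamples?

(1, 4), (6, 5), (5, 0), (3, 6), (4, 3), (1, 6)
5

Testing each pair:
(1, 4): LHS = √(17) ≈ 4.123, RHS = 5 → counterexample
(6, 5): LHS = √(61) ≈ 7.81, RHS = 11 → counterexample
(5, 0): LHS = 5, RHS = 5 → satisfies claim
(3, 6): LHS = 3·√(5) ≈ 6.708, RHS = 9 → counterexample
(4, 3): LHS = 5, RHS = 7 → counterexample
(1, 6): LHS = √(37) ≈ 6.083, RHS = 7 → counterexample

That makes 5 counterexamples.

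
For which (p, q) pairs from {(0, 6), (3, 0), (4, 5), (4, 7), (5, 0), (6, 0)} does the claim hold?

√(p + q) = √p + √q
Testing each pair:
(0, 6): LHS = √(6) ≈ 2.449, RHS = √(6) ≈ 2.449 → holds
(3, 0): LHS = √(3) ≈ 1.732, RHS = √(3) ≈ 1.732 → holds
(4, 5): LHS = 3, RHS = 2 + √(5) ≈ 4.236 → fails
(4, 7): LHS = √(11) ≈ 3.317, RHS = 2 + √(7) ≈ 4.646 → fails
(5, 0): LHS = √(5) ≈ 2.236, RHS = √(5) ≈ 2.236 → holds
(6, 0): LHS = √(6) ≈ 2.449, RHS = √(6) ≈ 2.449 → holds

4 of 6 pairs satisfy the claim.

Answer: (0, 6), (3, 0), (5, 0), (6, 0)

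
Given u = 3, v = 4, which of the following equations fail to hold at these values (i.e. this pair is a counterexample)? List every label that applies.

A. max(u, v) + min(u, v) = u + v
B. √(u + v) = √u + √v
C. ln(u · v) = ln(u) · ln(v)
B, C

Evaluating each claim at the given values:
A. LHS = 7, RHS = 7 → holds here (LHS = RHS)
B. LHS = √(7) ≈ 2.646, RHS = √(3) + 2 ≈ 3.732 → fails here (LHS ≠ RHS)
C. LHS = ln(12) ≈ 2.485, RHS = ln(3)·ln(4) ≈ 1.523 → fails here (LHS ≠ RHS)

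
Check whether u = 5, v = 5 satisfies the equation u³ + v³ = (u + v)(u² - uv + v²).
Substituting u = 5, v = 5:

LHS = 5³ + 5³ = 250
RHS = (5 + 5)(5² - 5·5 + 5²) = 250

LHS = RHS, so the equation holds at this point.

Answer: Holds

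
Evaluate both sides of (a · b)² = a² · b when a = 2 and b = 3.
LHS = (2 · 3)² = 36
RHS = 2² · 3 = 12

LHS ≠ RHS, so the equation does not hold here.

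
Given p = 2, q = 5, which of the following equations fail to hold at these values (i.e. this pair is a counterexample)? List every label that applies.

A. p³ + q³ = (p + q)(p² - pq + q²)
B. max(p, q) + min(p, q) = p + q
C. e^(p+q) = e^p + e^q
C

Evaluating each claim at the given values:
A. LHS = 133, RHS = 133 → holds here (LHS = RHS)
B. LHS = 7, RHS = 7 → holds here (LHS = RHS)
C. LHS = e^7 ≈ 1097, RHS = e^2 + e^5 ≈ 155.8 → fails here (LHS ≠ RHS)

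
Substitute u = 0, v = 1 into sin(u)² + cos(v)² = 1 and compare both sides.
LHS = sin(0)² + cos(1)² = cos(1)² ≈ 0.2919
RHS = 1

LHS ≠ RHS (they differ by about 0.7081), so the equation does not hold here.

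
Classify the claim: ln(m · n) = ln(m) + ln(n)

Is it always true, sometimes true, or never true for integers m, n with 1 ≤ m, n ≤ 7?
The identity holds for every pair in the range. For instance at (m, n) = (1, 3): both sides equal ln(3) ≈ 1.099.

Answer: Always true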